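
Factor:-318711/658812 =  - 149/308  =  -2^( - 2)*7^( - 1 )*11^( - 1)*149^1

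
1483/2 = 1483/2 = 741.50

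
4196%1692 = 812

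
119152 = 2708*44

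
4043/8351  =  4043/8351 = 0.48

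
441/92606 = 441/92606 = 0.00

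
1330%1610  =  1330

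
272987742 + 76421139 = 349408881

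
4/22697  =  4/22697 = 0.00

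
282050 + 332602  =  614652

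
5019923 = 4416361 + 603562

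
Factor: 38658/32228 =19329/16114 = 2^(-1) * 3^1*7^( - 1)*17^1 * 379^1*1151^( - 1) 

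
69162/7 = 69162/7 = 9880.29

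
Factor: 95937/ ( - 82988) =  - 2^( - 2 )*3^1*113^1*283^1*20747^( - 1 ) 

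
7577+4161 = 11738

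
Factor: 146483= 37^2*107^1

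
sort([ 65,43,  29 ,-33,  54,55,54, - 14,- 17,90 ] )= [ - 33, - 17, - 14,29,43,54,54,55, 65, 90] 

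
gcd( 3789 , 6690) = 3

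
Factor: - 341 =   -  11^1 * 31^1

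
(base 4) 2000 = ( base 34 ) 3Q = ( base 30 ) 48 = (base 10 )128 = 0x80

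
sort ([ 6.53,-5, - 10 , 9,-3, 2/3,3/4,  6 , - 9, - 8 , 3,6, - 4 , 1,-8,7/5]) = [ - 10, -9, - 8, - 8,-5, - 4, - 3,2/3, 3/4,1,7/5,3, 6,6,6.53,9]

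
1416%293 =244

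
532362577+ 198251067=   730613644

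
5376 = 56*96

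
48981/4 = 48981/4 = 12245.25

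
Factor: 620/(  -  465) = - 2^2*3^( - 1) = - 4/3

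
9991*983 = 9821153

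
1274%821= 453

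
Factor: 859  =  859^1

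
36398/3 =36398/3 = 12132.67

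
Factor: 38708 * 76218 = 2^3*3^1*  9677^1*12703^1 = 2950246344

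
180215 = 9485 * 19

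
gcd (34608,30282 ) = 4326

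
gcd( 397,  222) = 1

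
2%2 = 0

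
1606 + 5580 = 7186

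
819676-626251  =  193425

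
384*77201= 29645184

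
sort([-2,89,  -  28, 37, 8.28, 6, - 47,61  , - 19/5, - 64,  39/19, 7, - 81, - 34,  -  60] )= [-81,-64,  -  60, - 47,-34, - 28 , - 19/5,-2,  39/19, 6,7, 8.28,37,61,89 ] 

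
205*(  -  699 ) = -143295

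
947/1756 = 947/1756 = 0.54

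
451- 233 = 218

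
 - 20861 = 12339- 33200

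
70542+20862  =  91404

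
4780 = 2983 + 1797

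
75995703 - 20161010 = 55834693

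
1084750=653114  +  431636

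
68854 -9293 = 59561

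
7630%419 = 88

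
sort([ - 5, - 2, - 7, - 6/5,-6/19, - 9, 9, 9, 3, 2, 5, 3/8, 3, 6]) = [ - 9, - 7, - 5, -2, - 6/5, - 6/19,3/8,2,3, 3, 5, 6,9,9 ] 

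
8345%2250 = 1595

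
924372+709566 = 1633938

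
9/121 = 9/121=0.07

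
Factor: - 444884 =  - 2^2*11^1*10111^1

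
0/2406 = 0 = 0.00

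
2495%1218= 59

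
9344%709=127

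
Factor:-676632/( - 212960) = 699/220 =2^ ( - 2 )*3^1*5^(-1)*11^( - 1) * 233^1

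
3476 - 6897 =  - 3421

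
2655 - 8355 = -5700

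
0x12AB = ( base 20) BIJ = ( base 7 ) 16635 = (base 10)4779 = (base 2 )1001010101011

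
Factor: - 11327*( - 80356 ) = 2^2*47^1*241^1*20089^1= 910192412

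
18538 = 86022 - 67484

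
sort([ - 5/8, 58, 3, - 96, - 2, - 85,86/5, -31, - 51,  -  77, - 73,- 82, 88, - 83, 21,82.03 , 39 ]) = [ - 96, - 85, - 83, - 82, - 77,  -  73, - 51,-31, - 2, - 5/8, 3, 86/5, 21,39, 58,82.03, 88]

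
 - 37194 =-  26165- 11029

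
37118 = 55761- 18643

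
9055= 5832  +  3223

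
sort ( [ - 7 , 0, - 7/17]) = [ - 7, - 7/17,0] 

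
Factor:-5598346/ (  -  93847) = 2^1  *  197^1 * 1093^1*7219^ (-1 )= 430642/7219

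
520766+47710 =568476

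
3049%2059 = 990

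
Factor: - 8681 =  - 8681^1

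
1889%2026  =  1889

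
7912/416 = 19+1/52 = 19.02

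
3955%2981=974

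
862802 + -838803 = 23999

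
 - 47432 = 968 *( - 49)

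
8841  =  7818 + 1023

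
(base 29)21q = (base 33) 1jl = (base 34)1h3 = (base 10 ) 1737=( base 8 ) 3311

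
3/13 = 3/13 = 0.23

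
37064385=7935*4671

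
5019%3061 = 1958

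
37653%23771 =13882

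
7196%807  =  740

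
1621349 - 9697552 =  - 8076203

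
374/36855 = 374/36855 = 0.01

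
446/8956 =223/4478 = 0.05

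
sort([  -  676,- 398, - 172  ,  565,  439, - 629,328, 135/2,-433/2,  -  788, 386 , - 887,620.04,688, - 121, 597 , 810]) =[ - 887, - 788,-676, - 629,-398, - 433/2, - 172, -121, 135/2,328,386, 439, 565,597,620.04,688,810 ] 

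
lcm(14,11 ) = 154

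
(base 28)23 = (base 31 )1s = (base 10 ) 59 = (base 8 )73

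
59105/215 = 11821/43 = 274.91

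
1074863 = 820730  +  254133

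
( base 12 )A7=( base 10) 127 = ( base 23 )5C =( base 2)1111111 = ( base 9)151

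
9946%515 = 161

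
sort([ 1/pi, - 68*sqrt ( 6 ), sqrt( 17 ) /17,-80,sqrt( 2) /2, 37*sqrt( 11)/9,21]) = [ - 68*sqrt(6), - 80 , sqrt( 17)/17, 1/pi, sqrt( 2 ) /2, 37 * sqrt( 11)/9, 21]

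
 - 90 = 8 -98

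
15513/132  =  117+23/44 = 117.52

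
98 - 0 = 98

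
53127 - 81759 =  - 28632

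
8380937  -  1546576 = 6834361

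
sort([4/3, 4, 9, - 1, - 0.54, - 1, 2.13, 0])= [-1, - 1, - 0.54,0,4/3, 2.13,4,9] 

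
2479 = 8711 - 6232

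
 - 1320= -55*24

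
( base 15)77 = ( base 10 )112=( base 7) 220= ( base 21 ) 57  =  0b1110000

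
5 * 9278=46390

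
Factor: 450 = 2^1*3^2*5^2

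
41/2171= 41/2171= 0.02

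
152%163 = 152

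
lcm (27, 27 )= 27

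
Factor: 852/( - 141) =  - 2^2*47^( - 1)*71^1 = -  284/47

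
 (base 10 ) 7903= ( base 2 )1111011011111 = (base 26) BHP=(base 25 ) CG3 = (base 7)32020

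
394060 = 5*78812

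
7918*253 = 2003254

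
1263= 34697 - 33434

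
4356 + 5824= 10180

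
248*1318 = 326864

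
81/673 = 81/673  =  0.12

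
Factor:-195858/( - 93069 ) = 806/383= 2^1*13^1*31^1*383^( - 1 ) 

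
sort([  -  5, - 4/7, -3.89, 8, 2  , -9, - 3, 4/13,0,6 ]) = [ - 9,-5, - 3.89, - 3,  -  4/7, 0, 4/13,2,6,8 ]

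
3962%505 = 427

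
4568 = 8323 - 3755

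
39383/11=3580 + 3/11 =3580.27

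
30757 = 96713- 65956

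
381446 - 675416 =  - 293970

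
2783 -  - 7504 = 10287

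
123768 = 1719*72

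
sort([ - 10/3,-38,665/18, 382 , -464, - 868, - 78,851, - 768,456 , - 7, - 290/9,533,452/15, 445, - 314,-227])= [ - 868, - 768, - 464, - 314, - 227, - 78, - 38, - 290/9,  -  7, - 10/3,452/15,665/18,382,445,456,533,851 ]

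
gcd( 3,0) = 3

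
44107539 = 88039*501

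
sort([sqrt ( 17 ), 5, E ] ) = [ E,sqrt(17 ), 5]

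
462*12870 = 5945940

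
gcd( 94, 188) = 94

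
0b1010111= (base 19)4b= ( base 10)87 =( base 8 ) 127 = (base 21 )43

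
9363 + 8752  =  18115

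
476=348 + 128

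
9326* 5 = 46630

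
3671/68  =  53 + 67/68=53.99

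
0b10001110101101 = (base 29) aor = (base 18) 1a37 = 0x23AD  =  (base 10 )9133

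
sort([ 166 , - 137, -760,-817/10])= [- 760, - 137,  -  817/10 , 166]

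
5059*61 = 308599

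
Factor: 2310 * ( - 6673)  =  -15414630 = - 2^1*3^1*5^1*7^1* 11^1*6673^1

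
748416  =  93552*8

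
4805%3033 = 1772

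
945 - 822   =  123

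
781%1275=781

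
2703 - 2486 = 217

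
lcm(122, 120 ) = 7320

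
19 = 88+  - 69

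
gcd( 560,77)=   7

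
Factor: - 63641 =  - 23^1*2767^1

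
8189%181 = 44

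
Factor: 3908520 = 2^3*3^3*5^1 *7^1*11^1*47^1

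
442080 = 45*9824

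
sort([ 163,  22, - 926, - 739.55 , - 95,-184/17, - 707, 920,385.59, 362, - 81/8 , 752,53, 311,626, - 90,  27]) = [ - 926, - 739.55,  -  707,-95, - 90, - 184/17,  -  81/8, 22, 27, 53,163, 311 , 362,385.59 , 626, 752, 920] 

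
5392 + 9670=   15062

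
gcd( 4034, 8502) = 2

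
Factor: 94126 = 2^1*19^1*2477^1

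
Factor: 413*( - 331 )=- 7^1*59^1*331^1 =- 136703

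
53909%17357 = 1838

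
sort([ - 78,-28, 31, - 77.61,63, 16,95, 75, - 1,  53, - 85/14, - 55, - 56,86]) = [ - 78, - 77.61, - 56, - 55, - 28, - 85/14, - 1, 16,31,53, 63,  75,86,95]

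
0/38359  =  0 = 0.00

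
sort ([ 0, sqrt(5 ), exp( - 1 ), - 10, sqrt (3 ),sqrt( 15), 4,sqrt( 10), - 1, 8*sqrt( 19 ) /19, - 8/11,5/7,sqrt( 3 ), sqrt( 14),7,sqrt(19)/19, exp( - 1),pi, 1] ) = [ - 10,-1, - 8/11, 0, sqrt( 19)/19, exp(  -  1 ), exp( - 1 ), 5/7, 1, sqrt( 3), sqrt(3), 8*sqrt(19)/19,sqrt(5 ), pi,sqrt(10), sqrt( 14), sqrt(15 ),4, 7 ] 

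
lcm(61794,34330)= 308970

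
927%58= 57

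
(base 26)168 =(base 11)6A4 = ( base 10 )840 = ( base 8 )1510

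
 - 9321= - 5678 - 3643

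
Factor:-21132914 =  - 2^1*11^1 * 960587^1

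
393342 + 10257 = 403599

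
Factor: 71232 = 2^6*3^1*7^1*53^1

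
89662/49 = 1829+41/49= 1829.84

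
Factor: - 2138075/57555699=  - 3^( - 1)*5^2* 85523^1*19185233^(-1)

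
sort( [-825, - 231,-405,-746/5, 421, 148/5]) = [ - 825, - 405, - 231,-746/5, 148/5, 421 ]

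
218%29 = 15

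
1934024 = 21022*92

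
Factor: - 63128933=  -  7^1*1429^1*6311^1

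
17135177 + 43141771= 60276948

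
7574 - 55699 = - 48125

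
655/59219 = 655/59219 =0.01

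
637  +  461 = 1098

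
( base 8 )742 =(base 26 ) ie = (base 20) 142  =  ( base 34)e6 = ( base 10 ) 482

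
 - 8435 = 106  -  8541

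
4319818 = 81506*53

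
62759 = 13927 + 48832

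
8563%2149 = 2116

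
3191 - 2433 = 758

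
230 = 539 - 309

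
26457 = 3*8819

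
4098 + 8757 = 12855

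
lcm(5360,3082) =123280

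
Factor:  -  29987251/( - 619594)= 2^( - 1 ) * 7^1*523^1*8191^1*  309797^( - 1)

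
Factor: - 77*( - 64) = 4928 = 2^6* 7^1*11^1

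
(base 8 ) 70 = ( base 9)62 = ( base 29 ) 1R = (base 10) 56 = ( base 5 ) 211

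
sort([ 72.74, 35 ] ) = [35,72.74 ]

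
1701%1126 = 575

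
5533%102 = 25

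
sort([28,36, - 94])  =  [ - 94, 28,36] 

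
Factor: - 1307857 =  - 461^1*2837^1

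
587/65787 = 587/65787 = 0.01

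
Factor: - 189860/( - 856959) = 2^2*3^( - 1) * 5^1*11^1*331^( - 1) =220/993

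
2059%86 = 81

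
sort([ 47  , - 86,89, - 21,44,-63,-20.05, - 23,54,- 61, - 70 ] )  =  [ - 86, - 70, - 63,-61, - 23 , - 21, - 20.05,44,47,  54, 89]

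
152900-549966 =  - 397066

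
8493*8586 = 72920898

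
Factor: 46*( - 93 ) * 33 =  - 141174 = -2^1*3^2 * 11^1*23^1*31^1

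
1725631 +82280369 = 84006000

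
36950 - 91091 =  - 54141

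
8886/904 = 9 + 375/452 = 9.83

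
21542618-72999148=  -51456530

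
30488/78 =390 + 34/39 = 390.87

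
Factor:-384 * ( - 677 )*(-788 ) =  - 204854784 = - 2^9*3^1*197^1*677^1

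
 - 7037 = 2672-9709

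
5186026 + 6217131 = 11403157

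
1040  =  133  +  907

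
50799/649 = 78 + 3/11  =  78.27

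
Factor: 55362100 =2^2*5^2*67^1*8263^1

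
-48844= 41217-90061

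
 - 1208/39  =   - 31+1/39 = - 30.97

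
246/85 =2 + 76/85 = 2.89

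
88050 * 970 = 85408500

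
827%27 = 17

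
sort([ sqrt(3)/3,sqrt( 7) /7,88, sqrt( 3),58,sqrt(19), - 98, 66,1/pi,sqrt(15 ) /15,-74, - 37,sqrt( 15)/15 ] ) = [ - 98, - 74 , - 37, sqrt ( 15) /15,sqrt( 15) /15,1/pi,sqrt( 7 )/7,sqrt(3) /3, sqrt( 3) , sqrt( 19 ),58, 66,88 ] 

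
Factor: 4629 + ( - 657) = 2^2*3^1*331^1 = 3972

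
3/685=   3/685= 0.00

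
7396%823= 812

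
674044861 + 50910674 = 724955535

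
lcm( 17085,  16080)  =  273360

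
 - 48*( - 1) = 48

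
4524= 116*39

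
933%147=51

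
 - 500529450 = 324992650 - 825522100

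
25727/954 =26 + 923/954 = 26.97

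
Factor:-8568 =-2^3*3^2*7^1 * 17^1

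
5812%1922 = 46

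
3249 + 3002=6251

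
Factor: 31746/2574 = 3^ ( - 1 )*37^1= 37/3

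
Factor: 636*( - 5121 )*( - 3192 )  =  10396203552  =  2^5*3^4*7^1 * 19^1*53^1 * 569^1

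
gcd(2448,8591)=1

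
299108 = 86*3478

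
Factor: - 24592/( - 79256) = 2^1*29^1*53^1* 9907^( - 1) = 3074/9907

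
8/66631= 8/66631 = 0.00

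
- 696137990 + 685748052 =-10389938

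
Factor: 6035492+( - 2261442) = 3774050= 2^1*5^2 * 7^1 * 41^1* 263^1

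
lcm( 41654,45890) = 2707510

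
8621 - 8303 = 318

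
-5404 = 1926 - 7330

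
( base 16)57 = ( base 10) 87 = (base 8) 127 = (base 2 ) 1010111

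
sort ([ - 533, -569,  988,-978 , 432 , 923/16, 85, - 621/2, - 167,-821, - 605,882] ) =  [ - 978, - 821, - 605, -569,  -  533, - 621/2,-167, 923/16, 85 , 432, 882,988]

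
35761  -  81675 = - 45914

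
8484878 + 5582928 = 14067806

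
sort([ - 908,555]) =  [ - 908,555] 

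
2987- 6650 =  - 3663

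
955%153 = 37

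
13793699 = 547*25217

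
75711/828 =25237/276 = 91.44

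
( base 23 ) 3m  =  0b1011011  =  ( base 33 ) 2p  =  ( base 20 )4B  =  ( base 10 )91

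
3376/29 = 3376/29 = 116.41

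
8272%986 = 384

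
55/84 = 55/84 = 0.65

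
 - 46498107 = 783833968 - 830332075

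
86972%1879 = 538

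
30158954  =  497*60682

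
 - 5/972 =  - 1 + 967/972 = - 0.01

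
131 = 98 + 33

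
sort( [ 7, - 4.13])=[ - 4.13,7]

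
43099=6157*7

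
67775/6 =11295+5/6   =  11295.83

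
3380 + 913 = 4293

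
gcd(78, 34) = 2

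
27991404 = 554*50526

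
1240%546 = 148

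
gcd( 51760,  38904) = 8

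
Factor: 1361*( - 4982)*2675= - 18137842850  =  -2^1*5^2  *  47^1*53^1 * 107^1*1361^1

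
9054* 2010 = 18198540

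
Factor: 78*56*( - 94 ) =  - 410592= - 2^5*3^1*7^1 * 13^1*47^1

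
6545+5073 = 11618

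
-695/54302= -1 + 53607/54302 = - 0.01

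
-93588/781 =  - 120 + 12/71 = -119.83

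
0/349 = 0  =  0.00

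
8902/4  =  4451/2=2225.50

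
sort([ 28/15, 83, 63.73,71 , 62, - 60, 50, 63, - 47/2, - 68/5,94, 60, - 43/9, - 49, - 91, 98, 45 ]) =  [ - 91, - 60, - 49, - 47/2, - 68/5, - 43/9, 28/15, 45,50, 60,62, 63, 63.73, 71,  83,94,  98 ]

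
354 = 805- 451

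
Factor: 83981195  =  5^1 * 16796239^1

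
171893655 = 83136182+88757473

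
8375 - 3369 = 5006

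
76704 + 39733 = 116437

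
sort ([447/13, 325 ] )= [447/13,325 ] 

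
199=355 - 156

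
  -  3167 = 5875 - 9042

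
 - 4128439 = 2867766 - 6996205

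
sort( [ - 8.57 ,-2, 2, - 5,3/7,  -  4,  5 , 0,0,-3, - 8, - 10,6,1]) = [- 10 ,  -  8.57, - 8, - 5, - 4,-3, - 2, 0,0,3/7, 1,2,5, 6] 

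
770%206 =152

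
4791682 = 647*7406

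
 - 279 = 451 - 730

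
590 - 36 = 554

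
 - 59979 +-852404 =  -912383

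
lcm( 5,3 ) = 15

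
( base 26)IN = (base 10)491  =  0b111101011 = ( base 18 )195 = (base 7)1301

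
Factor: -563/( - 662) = 2^( - 1)*331^(  -  1 )*563^1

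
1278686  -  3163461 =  - 1884775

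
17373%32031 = 17373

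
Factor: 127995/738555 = 7^1*23^1*929^(- 1 ) = 161/929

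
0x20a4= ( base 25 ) d96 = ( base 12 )4a04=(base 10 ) 8356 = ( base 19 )142F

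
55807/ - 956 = -59 + 597/956 =-58.38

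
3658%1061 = 475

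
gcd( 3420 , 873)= 9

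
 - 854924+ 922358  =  67434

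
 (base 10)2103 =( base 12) 1273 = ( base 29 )2ef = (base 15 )953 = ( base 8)4067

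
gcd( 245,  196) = 49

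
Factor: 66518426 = 2^1*13^1*61^1*41941^1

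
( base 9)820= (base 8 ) 1232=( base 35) j1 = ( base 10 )666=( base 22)186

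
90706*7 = 634942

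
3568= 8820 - 5252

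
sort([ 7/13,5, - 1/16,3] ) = [ - 1/16 , 7/13, 3 , 5 ]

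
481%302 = 179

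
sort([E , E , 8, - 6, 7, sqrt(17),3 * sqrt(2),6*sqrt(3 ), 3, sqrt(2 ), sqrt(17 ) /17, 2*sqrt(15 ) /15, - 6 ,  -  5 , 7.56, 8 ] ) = [ - 6 , - 6 , - 5,sqrt(17) /17,2*sqrt(15 )/15,sqrt( 2 ), E,E, 3, sqrt( 17 ),3*sqrt(2),7, 7.56, 8, 8, 6 * sqrt( 3) ]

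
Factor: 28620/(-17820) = - 3^ ( - 1 )*11^( - 1) * 53^1 = -53/33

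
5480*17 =93160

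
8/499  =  8/499 = 0.02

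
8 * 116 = 928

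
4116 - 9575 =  - 5459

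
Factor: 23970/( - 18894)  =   - 85/67 = -5^1 * 17^1*67^( - 1 ) 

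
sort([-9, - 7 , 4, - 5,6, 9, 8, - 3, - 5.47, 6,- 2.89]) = [ - 9, -7,-5.47,  -  5, - 3,-2.89,4, 6,6,8,9]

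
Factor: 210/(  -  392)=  -2^( - 2) * 3^1 * 5^1*7^(- 1 )  =  - 15/28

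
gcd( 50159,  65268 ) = 1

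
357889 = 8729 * 41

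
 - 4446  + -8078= -12524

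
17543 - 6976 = 10567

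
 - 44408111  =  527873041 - 572281152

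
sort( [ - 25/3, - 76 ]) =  [ - 76, - 25/3]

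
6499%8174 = 6499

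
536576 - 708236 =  - 171660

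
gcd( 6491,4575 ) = 1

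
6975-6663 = 312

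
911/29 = 31 + 12/29 = 31.41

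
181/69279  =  181/69279   =  0.00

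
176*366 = 64416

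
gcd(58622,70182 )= 2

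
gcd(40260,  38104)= 44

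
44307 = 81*547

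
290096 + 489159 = 779255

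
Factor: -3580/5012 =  - 5^1*7^( - 1) = - 5/7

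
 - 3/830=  - 1+827/830 = - 0.00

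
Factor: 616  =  2^3 * 7^1*11^1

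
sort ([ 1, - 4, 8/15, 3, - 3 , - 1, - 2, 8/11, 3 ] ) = [ - 4, - 3, - 2, - 1 , 8/15 , 8/11,1, 3, 3 ] 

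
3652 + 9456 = 13108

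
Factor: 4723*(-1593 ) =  - 3^3 * 59^1*4723^1 =-7523739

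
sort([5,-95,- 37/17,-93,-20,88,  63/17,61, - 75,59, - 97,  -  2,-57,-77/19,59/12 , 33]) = [ - 97,- 95, - 93, - 75,-57, - 20, - 77/19,-37/17 , - 2, 63/17, 59/12, 5,  33,59,  61,88]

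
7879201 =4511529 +3367672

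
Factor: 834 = 2^1*3^1*139^1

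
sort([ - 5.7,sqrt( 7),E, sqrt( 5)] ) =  [ -5.7,sqrt( 5) , sqrt( 7), E ]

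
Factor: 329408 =2^6*5147^1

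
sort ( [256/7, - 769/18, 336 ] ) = [ - 769/18,256/7,336] 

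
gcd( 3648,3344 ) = 304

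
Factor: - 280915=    - 5^1*19^1*2957^1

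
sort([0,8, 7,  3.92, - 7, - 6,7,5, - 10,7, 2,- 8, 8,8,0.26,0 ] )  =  [ - 10, - 8 , - 7, - 6,0,0,0.26,2, 3.92,5,7,7, 7,8, 8,8 ]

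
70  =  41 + 29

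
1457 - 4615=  - 3158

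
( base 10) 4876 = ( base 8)11414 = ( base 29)5n4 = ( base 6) 34324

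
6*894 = 5364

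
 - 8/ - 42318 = 4/21159 = 0.00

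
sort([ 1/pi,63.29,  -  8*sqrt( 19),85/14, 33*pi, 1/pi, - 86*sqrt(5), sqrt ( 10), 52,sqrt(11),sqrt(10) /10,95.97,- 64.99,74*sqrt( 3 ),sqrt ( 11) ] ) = [ - 86*sqrt( 5) , - 64.99, - 8*sqrt( 19),  sqrt( 10)/10, 1/pi,1/pi,  sqrt(10 ),sqrt( 11 ), sqrt ( 11), 85/14,52,63.29,95.97,  33*pi,74*sqrt (3)] 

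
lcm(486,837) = 15066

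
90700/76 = 22675/19  =  1193.42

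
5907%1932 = 111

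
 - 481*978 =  - 470418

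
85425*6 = 512550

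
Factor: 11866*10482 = 124379412 = 2^2 * 3^1*17^1*349^1*1747^1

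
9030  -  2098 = 6932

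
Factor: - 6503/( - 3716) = 7/4 = 2^(  -  2)* 7^1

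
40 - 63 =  - 23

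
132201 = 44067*3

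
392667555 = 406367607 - 13700052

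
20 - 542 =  - 522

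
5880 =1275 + 4605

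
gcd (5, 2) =1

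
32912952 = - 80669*( - 408)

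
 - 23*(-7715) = 177445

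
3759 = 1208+2551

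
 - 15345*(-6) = 92070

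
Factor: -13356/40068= -3^(  -  1) = - 1/3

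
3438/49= 3438/49=70.16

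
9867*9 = 88803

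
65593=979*67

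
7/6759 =7/6759 = 0.00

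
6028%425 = 78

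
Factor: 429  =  3^1*11^1 * 13^1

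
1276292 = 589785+686507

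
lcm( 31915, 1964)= 127660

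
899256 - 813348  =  85908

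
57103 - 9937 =47166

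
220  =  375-155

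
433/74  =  433/74 = 5.85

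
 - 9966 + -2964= - 12930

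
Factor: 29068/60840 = 2^(  -  1)*3^(-2)*5^(-1) * 43^1 = 43/90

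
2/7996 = 1/3998 = 0.00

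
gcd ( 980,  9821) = 7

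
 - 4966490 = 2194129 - 7160619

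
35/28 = 5/4  =  1.25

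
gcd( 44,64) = 4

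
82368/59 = 1396 + 4/59 = 1396.07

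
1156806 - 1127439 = 29367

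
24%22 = 2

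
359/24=14 + 23/24 = 14.96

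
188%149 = 39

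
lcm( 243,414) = 11178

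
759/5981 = 759/5981 = 0.13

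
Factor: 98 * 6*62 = 36456 = 2^3 * 3^1 * 7^2 * 31^1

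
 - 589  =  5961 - 6550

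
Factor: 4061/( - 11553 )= - 3^( - 1 )*31^1*131^1*3851^( - 1)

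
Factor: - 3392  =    -  2^6*53^1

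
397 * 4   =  1588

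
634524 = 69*9196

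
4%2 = 0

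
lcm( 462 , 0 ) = 0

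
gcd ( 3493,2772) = 7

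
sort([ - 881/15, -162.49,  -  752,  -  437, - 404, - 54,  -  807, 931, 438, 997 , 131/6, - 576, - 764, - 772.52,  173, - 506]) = [ - 807, - 772.52, - 764,- 752, - 576, - 506,-437, - 404 ,-162.49, - 881/15, - 54, 131/6, 173, 438, 931,  997] 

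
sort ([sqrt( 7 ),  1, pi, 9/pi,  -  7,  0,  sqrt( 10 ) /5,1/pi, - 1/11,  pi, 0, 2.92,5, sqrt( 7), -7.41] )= [ - 7.41,-7,  -  1/11,0,0,1/pi , sqrt(10) /5, 1,sqrt(7), sqrt (7),9/pi,2.92,pi, pi, 5]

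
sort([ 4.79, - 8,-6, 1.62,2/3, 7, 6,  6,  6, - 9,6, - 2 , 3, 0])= [ - 9,-8, - 6, - 2 , 0, 2/3,1.62,3, 4.79,6, 6, 6, 6, 7 ] 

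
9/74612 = 9/74612= 0.00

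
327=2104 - 1777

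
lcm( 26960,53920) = 53920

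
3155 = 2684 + 471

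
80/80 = 1 = 1.00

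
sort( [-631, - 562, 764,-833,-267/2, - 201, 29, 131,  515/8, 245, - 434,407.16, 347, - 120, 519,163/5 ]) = [-833,-631, -562 , - 434,-201, - 267/2 , - 120,29,163/5, 515/8,131,245,  347,  407.16,519, 764] 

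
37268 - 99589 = - 62321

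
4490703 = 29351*153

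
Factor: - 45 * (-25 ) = 1125 = 3^2 * 5^3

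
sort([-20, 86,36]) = [-20  ,  36,86 ]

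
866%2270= 866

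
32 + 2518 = 2550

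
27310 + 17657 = 44967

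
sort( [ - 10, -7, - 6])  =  [ - 10,-7 , - 6] 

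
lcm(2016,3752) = 135072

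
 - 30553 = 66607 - 97160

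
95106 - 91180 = 3926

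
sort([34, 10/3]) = [10/3,34]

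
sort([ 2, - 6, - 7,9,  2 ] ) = [ - 7,  -  6, 2,2 , 9 ]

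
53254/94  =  26627/47 = 566.53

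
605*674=407770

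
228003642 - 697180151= -469176509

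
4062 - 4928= - 866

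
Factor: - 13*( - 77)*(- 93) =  - 93093= - 3^1 * 7^1*11^1 * 13^1*31^1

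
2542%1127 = 288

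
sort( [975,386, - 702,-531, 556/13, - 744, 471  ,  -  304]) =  [ - 744, - 702,- 531, - 304,556/13,386,471, 975 ]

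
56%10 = 6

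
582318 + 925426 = 1507744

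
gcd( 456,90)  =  6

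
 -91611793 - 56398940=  - 148010733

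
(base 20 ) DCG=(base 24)9b8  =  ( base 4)1111100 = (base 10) 5456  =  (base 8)12520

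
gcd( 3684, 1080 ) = 12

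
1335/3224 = 1335/3224= 0.41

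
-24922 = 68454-93376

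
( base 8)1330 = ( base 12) 508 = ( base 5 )10403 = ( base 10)728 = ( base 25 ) 143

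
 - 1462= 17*(- 86 ) 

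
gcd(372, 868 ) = 124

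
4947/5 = 989 + 2/5 = 989.40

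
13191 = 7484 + 5707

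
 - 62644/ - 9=6960 + 4/9=   6960.44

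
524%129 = 8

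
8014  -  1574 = 6440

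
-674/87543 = - 674/87543= - 0.01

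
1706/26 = 65 + 8/13 = 65.62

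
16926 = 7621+9305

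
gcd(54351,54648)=297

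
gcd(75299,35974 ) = 1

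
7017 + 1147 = 8164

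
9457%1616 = 1377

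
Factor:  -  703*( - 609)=3^1*7^1*19^1*29^1 * 37^1 = 428127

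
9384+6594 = 15978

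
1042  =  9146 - 8104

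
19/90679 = 19/90679= 0.00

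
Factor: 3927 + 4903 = 2^1*5^1*883^1 = 8830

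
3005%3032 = 3005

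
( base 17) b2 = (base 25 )7E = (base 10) 189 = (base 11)162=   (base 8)275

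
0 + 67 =67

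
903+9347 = 10250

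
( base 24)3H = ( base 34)2L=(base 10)89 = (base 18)4H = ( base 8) 131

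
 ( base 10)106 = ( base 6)254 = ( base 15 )71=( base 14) 78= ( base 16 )6a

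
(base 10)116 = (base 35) 3B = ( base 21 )5B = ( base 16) 74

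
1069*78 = 83382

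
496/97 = 496/97 = 5.11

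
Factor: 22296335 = 5^1*4459267^1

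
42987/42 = 1023  +  1/2= 1023.50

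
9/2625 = 3/875  =  0.00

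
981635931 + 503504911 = 1485140842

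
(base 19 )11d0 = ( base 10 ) 7467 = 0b1110100101011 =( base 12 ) 43a3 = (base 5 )214332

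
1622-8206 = -6584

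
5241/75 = 1747/25 =69.88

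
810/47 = 810/47=17.23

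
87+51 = 138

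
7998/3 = 2666 = 2666.00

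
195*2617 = 510315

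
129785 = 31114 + 98671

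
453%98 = 61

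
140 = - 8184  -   - 8324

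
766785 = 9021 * 85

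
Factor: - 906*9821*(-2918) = 25963856268= 2^2*3^1 * 7^1 * 23^1*61^1*151^1 * 1459^1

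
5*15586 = 77930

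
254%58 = 22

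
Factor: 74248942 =2^1*37124471^1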